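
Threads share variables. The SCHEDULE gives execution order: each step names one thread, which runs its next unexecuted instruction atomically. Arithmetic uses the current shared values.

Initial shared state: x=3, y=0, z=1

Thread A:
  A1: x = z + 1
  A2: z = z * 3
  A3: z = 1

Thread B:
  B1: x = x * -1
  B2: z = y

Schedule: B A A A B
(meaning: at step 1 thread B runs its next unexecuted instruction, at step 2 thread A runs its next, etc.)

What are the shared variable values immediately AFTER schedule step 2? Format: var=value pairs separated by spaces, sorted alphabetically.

Answer: x=2 y=0 z=1

Derivation:
Step 1: thread B executes B1 (x = x * -1). Shared: x=-3 y=0 z=1. PCs: A@0 B@1
Step 2: thread A executes A1 (x = z + 1). Shared: x=2 y=0 z=1. PCs: A@1 B@1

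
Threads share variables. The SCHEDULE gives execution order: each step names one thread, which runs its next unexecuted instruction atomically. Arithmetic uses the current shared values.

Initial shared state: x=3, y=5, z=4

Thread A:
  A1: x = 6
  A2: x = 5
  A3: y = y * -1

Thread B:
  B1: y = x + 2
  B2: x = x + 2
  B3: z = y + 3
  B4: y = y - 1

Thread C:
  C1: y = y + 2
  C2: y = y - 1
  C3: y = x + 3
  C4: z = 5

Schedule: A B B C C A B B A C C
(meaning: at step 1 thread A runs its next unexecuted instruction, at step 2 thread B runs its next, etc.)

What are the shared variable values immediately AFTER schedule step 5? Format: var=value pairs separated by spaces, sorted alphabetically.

Step 1: thread A executes A1 (x = 6). Shared: x=6 y=5 z=4. PCs: A@1 B@0 C@0
Step 2: thread B executes B1 (y = x + 2). Shared: x=6 y=8 z=4. PCs: A@1 B@1 C@0
Step 3: thread B executes B2 (x = x + 2). Shared: x=8 y=8 z=4. PCs: A@1 B@2 C@0
Step 4: thread C executes C1 (y = y + 2). Shared: x=8 y=10 z=4. PCs: A@1 B@2 C@1
Step 5: thread C executes C2 (y = y - 1). Shared: x=8 y=9 z=4. PCs: A@1 B@2 C@2

Answer: x=8 y=9 z=4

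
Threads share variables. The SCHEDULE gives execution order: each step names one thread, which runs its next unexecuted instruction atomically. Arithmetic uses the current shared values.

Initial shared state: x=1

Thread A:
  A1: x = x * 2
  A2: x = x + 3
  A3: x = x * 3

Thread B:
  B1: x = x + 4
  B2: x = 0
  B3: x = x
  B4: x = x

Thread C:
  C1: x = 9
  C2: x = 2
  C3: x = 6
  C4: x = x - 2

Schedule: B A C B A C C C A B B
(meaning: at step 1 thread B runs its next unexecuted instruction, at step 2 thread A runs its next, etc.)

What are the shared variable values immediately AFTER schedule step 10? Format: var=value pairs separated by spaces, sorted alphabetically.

Step 1: thread B executes B1 (x = x + 4). Shared: x=5. PCs: A@0 B@1 C@0
Step 2: thread A executes A1 (x = x * 2). Shared: x=10. PCs: A@1 B@1 C@0
Step 3: thread C executes C1 (x = 9). Shared: x=9. PCs: A@1 B@1 C@1
Step 4: thread B executes B2 (x = 0). Shared: x=0. PCs: A@1 B@2 C@1
Step 5: thread A executes A2 (x = x + 3). Shared: x=3. PCs: A@2 B@2 C@1
Step 6: thread C executes C2 (x = 2). Shared: x=2. PCs: A@2 B@2 C@2
Step 7: thread C executes C3 (x = 6). Shared: x=6. PCs: A@2 B@2 C@3
Step 8: thread C executes C4 (x = x - 2). Shared: x=4. PCs: A@2 B@2 C@4
Step 9: thread A executes A3 (x = x * 3). Shared: x=12. PCs: A@3 B@2 C@4
Step 10: thread B executes B3 (x = x). Shared: x=12. PCs: A@3 B@3 C@4

Answer: x=12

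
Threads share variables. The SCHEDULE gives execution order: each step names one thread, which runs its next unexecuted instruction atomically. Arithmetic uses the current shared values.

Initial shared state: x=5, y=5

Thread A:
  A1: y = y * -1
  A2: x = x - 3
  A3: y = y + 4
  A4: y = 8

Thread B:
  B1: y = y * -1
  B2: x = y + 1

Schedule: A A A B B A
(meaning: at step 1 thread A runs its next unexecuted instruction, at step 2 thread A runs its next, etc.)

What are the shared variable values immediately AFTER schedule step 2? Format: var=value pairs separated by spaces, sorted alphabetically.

Answer: x=2 y=-5

Derivation:
Step 1: thread A executes A1 (y = y * -1). Shared: x=5 y=-5. PCs: A@1 B@0
Step 2: thread A executes A2 (x = x - 3). Shared: x=2 y=-5. PCs: A@2 B@0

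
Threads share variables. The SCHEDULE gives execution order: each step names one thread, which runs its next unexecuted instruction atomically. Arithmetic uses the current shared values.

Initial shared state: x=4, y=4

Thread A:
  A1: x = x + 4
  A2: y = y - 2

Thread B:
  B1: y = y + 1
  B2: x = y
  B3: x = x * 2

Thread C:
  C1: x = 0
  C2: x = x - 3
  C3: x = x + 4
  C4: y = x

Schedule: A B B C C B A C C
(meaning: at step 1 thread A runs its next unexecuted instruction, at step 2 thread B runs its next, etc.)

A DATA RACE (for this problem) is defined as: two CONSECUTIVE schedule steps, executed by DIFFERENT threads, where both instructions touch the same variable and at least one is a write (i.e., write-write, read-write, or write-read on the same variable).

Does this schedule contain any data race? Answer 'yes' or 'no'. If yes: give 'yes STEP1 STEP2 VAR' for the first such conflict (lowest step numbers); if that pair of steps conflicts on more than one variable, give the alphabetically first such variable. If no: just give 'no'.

Steps 1,2: A(r=x,w=x) vs B(r=y,w=y). No conflict.
Steps 2,3: same thread (B). No race.
Steps 3,4: B(x = y) vs C(x = 0). RACE on x (W-W).
Steps 4,5: same thread (C). No race.
Steps 5,6: C(x = x - 3) vs B(x = x * 2). RACE on x (W-W).
Steps 6,7: B(r=x,w=x) vs A(r=y,w=y). No conflict.
Steps 7,8: A(r=y,w=y) vs C(r=x,w=x). No conflict.
Steps 8,9: same thread (C). No race.
First conflict at steps 3,4.

Answer: yes 3 4 x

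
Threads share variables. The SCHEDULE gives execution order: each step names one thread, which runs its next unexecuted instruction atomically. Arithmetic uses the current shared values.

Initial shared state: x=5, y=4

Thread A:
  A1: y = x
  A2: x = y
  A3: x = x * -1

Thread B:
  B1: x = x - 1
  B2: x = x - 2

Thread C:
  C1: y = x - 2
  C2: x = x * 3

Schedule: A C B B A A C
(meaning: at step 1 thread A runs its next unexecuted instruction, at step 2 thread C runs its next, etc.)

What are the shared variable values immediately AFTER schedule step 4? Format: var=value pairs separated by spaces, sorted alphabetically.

Answer: x=2 y=3

Derivation:
Step 1: thread A executes A1 (y = x). Shared: x=5 y=5. PCs: A@1 B@0 C@0
Step 2: thread C executes C1 (y = x - 2). Shared: x=5 y=3. PCs: A@1 B@0 C@1
Step 3: thread B executes B1 (x = x - 1). Shared: x=4 y=3. PCs: A@1 B@1 C@1
Step 4: thread B executes B2 (x = x - 2). Shared: x=2 y=3. PCs: A@1 B@2 C@1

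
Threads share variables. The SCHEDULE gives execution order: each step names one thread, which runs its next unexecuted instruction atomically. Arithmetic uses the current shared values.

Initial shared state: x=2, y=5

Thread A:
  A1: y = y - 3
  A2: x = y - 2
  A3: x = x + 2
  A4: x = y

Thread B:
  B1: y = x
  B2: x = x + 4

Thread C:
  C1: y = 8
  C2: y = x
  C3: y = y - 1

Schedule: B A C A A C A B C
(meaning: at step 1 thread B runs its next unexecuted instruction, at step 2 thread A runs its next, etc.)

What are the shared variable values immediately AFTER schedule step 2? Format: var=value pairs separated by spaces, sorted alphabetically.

Step 1: thread B executes B1 (y = x). Shared: x=2 y=2. PCs: A@0 B@1 C@0
Step 2: thread A executes A1 (y = y - 3). Shared: x=2 y=-1. PCs: A@1 B@1 C@0

Answer: x=2 y=-1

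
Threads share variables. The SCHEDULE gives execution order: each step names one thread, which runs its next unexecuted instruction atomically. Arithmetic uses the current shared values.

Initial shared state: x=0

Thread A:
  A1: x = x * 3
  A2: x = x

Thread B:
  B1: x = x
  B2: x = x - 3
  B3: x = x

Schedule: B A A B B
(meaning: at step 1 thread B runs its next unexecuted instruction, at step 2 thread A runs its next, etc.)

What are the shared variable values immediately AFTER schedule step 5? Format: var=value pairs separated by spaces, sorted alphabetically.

Answer: x=-3

Derivation:
Step 1: thread B executes B1 (x = x). Shared: x=0. PCs: A@0 B@1
Step 2: thread A executes A1 (x = x * 3). Shared: x=0. PCs: A@1 B@1
Step 3: thread A executes A2 (x = x). Shared: x=0. PCs: A@2 B@1
Step 4: thread B executes B2 (x = x - 3). Shared: x=-3. PCs: A@2 B@2
Step 5: thread B executes B3 (x = x). Shared: x=-3. PCs: A@2 B@3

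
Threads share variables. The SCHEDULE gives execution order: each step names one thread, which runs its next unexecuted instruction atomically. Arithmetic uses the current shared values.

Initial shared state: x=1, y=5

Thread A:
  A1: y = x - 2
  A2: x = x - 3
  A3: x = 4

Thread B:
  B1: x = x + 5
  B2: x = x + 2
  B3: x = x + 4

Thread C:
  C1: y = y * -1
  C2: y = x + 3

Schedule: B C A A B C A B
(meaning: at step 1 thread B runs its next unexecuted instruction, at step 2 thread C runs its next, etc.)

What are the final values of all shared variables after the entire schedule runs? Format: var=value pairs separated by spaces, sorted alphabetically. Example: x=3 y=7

Answer: x=8 y=8

Derivation:
Step 1: thread B executes B1 (x = x + 5). Shared: x=6 y=5. PCs: A@0 B@1 C@0
Step 2: thread C executes C1 (y = y * -1). Shared: x=6 y=-5. PCs: A@0 B@1 C@1
Step 3: thread A executes A1 (y = x - 2). Shared: x=6 y=4. PCs: A@1 B@1 C@1
Step 4: thread A executes A2 (x = x - 3). Shared: x=3 y=4. PCs: A@2 B@1 C@1
Step 5: thread B executes B2 (x = x + 2). Shared: x=5 y=4. PCs: A@2 B@2 C@1
Step 6: thread C executes C2 (y = x + 3). Shared: x=5 y=8. PCs: A@2 B@2 C@2
Step 7: thread A executes A3 (x = 4). Shared: x=4 y=8. PCs: A@3 B@2 C@2
Step 8: thread B executes B3 (x = x + 4). Shared: x=8 y=8. PCs: A@3 B@3 C@2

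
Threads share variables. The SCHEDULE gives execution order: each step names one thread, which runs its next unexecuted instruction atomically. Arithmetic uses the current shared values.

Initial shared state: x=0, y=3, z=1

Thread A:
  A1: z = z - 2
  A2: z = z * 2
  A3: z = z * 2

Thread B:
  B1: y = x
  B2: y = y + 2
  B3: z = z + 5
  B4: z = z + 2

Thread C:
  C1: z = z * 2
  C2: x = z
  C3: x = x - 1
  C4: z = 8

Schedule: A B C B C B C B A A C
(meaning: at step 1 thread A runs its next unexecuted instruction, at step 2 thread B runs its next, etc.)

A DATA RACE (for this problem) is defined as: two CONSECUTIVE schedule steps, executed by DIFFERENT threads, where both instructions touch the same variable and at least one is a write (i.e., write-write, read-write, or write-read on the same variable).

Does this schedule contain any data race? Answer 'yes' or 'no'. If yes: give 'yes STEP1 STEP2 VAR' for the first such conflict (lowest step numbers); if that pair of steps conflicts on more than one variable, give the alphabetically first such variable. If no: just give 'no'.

Answer: yes 5 6 z

Derivation:
Steps 1,2: A(r=z,w=z) vs B(r=x,w=y). No conflict.
Steps 2,3: B(r=x,w=y) vs C(r=z,w=z). No conflict.
Steps 3,4: C(r=z,w=z) vs B(r=y,w=y). No conflict.
Steps 4,5: B(r=y,w=y) vs C(r=z,w=x). No conflict.
Steps 5,6: C(x = z) vs B(z = z + 5). RACE on z (R-W).
Steps 6,7: B(r=z,w=z) vs C(r=x,w=x). No conflict.
Steps 7,8: C(r=x,w=x) vs B(r=z,w=z). No conflict.
Steps 8,9: B(z = z + 2) vs A(z = z * 2). RACE on z (W-W).
Steps 9,10: same thread (A). No race.
Steps 10,11: A(z = z * 2) vs C(z = 8). RACE on z (W-W).
First conflict at steps 5,6.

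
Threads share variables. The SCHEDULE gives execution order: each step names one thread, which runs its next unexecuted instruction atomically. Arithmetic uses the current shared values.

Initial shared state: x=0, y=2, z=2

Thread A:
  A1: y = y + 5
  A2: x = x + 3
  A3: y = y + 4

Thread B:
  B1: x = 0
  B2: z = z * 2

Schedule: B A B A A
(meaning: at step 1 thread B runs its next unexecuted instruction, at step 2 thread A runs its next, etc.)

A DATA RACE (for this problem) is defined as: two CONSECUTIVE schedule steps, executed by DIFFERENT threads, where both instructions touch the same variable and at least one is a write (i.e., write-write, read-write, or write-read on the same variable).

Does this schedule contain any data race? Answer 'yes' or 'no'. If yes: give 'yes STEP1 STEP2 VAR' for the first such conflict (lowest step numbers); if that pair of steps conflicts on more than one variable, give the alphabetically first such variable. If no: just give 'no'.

Answer: no

Derivation:
Steps 1,2: B(r=-,w=x) vs A(r=y,w=y). No conflict.
Steps 2,3: A(r=y,w=y) vs B(r=z,w=z). No conflict.
Steps 3,4: B(r=z,w=z) vs A(r=x,w=x). No conflict.
Steps 4,5: same thread (A). No race.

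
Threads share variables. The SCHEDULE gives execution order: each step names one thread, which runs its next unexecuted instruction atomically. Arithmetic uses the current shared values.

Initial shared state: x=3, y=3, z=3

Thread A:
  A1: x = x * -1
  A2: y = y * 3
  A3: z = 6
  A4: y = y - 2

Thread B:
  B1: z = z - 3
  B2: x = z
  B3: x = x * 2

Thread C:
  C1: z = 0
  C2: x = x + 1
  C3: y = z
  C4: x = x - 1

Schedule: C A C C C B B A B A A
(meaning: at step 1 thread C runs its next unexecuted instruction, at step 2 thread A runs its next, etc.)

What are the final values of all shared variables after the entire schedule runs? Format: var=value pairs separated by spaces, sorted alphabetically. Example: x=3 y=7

Step 1: thread C executes C1 (z = 0). Shared: x=3 y=3 z=0. PCs: A@0 B@0 C@1
Step 2: thread A executes A1 (x = x * -1). Shared: x=-3 y=3 z=0. PCs: A@1 B@0 C@1
Step 3: thread C executes C2 (x = x + 1). Shared: x=-2 y=3 z=0. PCs: A@1 B@0 C@2
Step 4: thread C executes C3 (y = z). Shared: x=-2 y=0 z=0. PCs: A@1 B@0 C@3
Step 5: thread C executes C4 (x = x - 1). Shared: x=-3 y=0 z=0. PCs: A@1 B@0 C@4
Step 6: thread B executes B1 (z = z - 3). Shared: x=-3 y=0 z=-3. PCs: A@1 B@1 C@4
Step 7: thread B executes B2 (x = z). Shared: x=-3 y=0 z=-3. PCs: A@1 B@2 C@4
Step 8: thread A executes A2 (y = y * 3). Shared: x=-3 y=0 z=-3. PCs: A@2 B@2 C@4
Step 9: thread B executes B3 (x = x * 2). Shared: x=-6 y=0 z=-3. PCs: A@2 B@3 C@4
Step 10: thread A executes A3 (z = 6). Shared: x=-6 y=0 z=6. PCs: A@3 B@3 C@4
Step 11: thread A executes A4 (y = y - 2). Shared: x=-6 y=-2 z=6. PCs: A@4 B@3 C@4

Answer: x=-6 y=-2 z=6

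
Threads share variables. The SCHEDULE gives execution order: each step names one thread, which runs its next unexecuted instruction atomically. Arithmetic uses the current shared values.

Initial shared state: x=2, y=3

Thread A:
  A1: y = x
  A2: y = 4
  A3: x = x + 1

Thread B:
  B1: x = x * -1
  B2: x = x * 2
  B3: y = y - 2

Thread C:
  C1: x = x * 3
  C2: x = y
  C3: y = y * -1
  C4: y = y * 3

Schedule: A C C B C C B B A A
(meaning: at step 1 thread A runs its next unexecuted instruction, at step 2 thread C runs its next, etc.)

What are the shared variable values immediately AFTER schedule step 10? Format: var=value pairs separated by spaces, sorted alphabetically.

Answer: x=-3 y=4

Derivation:
Step 1: thread A executes A1 (y = x). Shared: x=2 y=2. PCs: A@1 B@0 C@0
Step 2: thread C executes C1 (x = x * 3). Shared: x=6 y=2. PCs: A@1 B@0 C@1
Step 3: thread C executes C2 (x = y). Shared: x=2 y=2. PCs: A@1 B@0 C@2
Step 4: thread B executes B1 (x = x * -1). Shared: x=-2 y=2. PCs: A@1 B@1 C@2
Step 5: thread C executes C3 (y = y * -1). Shared: x=-2 y=-2. PCs: A@1 B@1 C@3
Step 6: thread C executes C4 (y = y * 3). Shared: x=-2 y=-6. PCs: A@1 B@1 C@4
Step 7: thread B executes B2 (x = x * 2). Shared: x=-4 y=-6. PCs: A@1 B@2 C@4
Step 8: thread B executes B3 (y = y - 2). Shared: x=-4 y=-8. PCs: A@1 B@3 C@4
Step 9: thread A executes A2 (y = 4). Shared: x=-4 y=4. PCs: A@2 B@3 C@4
Step 10: thread A executes A3 (x = x + 1). Shared: x=-3 y=4. PCs: A@3 B@3 C@4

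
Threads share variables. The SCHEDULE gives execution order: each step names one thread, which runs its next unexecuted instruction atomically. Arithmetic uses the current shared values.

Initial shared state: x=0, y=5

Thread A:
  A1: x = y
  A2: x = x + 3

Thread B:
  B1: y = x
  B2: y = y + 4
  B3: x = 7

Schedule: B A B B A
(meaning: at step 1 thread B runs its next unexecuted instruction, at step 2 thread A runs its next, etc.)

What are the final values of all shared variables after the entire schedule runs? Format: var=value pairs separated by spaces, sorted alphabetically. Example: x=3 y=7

Step 1: thread B executes B1 (y = x). Shared: x=0 y=0. PCs: A@0 B@1
Step 2: thread A executes A1 (x = y). Shared: x=0 y=0. PCs: A@1 B@1
Step 3: thread B executes B2 (y = y + 4). Shared: x=0 y=4. PCs: A@1 B@2
Step 4: thread B executes B3 (x = 7). Shared: x=7 y=4. PCs: A@1 B@3
Step 5: thread A executes A2 (x = x + 3). Shared: x=10 y=4. PCs: A@2 B@3

Answer: x=10 y=4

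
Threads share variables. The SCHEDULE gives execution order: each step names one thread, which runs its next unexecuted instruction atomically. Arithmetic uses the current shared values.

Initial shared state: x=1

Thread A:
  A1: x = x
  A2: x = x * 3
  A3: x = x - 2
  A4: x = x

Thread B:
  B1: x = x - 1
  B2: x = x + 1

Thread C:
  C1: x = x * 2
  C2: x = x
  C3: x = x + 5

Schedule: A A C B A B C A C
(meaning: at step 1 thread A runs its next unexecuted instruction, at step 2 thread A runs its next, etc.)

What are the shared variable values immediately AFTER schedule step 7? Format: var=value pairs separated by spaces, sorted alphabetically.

Step 1: thread A executes A1 (x = x). Shared: x=1. PCs: A@1 B@0 C@0
Step 2: thread A executes A2 (x = x * 3). Shared: x=3. PCs: A@2 B@0 C@0
Step 3: thread C executes C1 (x = x * 2). Shared: x=6. PCs: A@2 B@0 C@1
Step 4: thread B executes B1 (x = x - 1). Shared: x=5. PCs: A@2 B@1 C@1
Step 5: thread A executes A3 (x = x - 2). Shared: x=3. PCs: A@3 B@1 C@1
Step 6: thread B executes B2 (x = x + 1). Shared: x=4. PCs: A@3 B@2 C@1
Step 7: thread C executes C2 (x = x). Shared: x=4. PCs: A@3 B@2 C@2

Answer: x=4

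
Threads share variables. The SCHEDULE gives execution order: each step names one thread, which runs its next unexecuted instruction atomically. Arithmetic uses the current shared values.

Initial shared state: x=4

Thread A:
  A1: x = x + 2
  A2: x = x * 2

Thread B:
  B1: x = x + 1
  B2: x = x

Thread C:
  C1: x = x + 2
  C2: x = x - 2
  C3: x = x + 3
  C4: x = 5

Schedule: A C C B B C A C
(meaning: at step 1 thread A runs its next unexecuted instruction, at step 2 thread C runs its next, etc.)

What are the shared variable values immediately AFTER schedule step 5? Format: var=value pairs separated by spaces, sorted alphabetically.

Answer: x=7

Derivation:
Step 1: thread A executes A1 (x = x + 2). Shared: x=6. PCs: A@1 B@0 C@0
Step 2: thread C executes C1 (x = x + 2). Shared: x=8. PCs: A@1 B@0 C@1
Step 3: thread C executes C2 (x = x - 2). Shared: x=6. PCs: A@1 B@0 C@2
Step 4: thread B executes B1 (x = x + 1). Shared: x=7. PCs: A@1 B@1 C@2
Step 5: thread B executes B2 (x = x). Shared: x=7. PCs: A@1 B@2 C@2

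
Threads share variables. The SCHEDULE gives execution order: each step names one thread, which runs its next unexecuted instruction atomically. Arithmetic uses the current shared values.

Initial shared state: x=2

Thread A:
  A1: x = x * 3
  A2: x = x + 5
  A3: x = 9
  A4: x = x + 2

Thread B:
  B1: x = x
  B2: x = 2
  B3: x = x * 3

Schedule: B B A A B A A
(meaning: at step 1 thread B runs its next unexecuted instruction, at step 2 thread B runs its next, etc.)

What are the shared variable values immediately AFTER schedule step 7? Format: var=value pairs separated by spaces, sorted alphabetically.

Step 1: thread B executes B1 (x = x). Shared: x=2. PCs: A@0 B@1
Step 2: thread B executes B2 (x = 2). Shared: x=2. PCs: A@0 B@2
Step 3: thread A executes A1 (x = x * 3). Shared: x=6. PCs: A@1 B@2
Step 4: thread A executes A2 (x = x + 5). Shared: x=11. PCs: A@2 B@2
Step 5: thread B executes B3 (x = x * 3). Shared: x=33. PCs: A@2 B@3
Step 6: thread A executes A3 (x = 9). Shared: x=9. PCs: A@3 B@3
Step 7: thread A executes A4 (x = x + 2). Shared: x=11. PCs: A@4 B@3

Answer: x=11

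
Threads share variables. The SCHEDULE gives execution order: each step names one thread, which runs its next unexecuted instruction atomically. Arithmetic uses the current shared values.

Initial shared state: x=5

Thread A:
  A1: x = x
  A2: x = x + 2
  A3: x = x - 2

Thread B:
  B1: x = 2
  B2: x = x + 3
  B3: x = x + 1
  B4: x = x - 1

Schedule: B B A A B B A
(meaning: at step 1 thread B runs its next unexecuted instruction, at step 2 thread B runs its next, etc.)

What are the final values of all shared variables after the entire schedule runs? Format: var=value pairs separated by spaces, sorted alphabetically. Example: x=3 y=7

Answer: x=5

Derivation:
Step 1: thread B executes B1 (x = 2). Shared: x=2. PCs: A@0 B@1
Step 2: thread B executes B2 (x = x + 3). Shared: x=5. PCs: A@0 B@2
Step 3: thread A executes A1 (x = x). Shared: x=5. PCs: A@1 B@2
Step 4: thread A executes A2 (x = x + 2). Shared: x=7. PCs: A@2 B@2
Step 5: thread B executes B3 (x = x + 1). Shared: x=8. PCs: A@2 B@3
Step 6: thread B executes B4 (x = x - 1). Shared: x=7. PCs: A@2 B@4
Step 7: thread A executes A3 (x = x - 2). Shared: x=5. PCs: A@3 B@4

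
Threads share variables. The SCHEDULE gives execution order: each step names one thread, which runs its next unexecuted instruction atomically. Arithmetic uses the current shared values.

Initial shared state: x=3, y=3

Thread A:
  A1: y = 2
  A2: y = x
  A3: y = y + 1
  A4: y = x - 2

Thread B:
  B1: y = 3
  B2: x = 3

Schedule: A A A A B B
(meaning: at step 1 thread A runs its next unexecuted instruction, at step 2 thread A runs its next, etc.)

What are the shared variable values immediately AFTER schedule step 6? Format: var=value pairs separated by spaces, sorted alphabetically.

Answer: x=3 y=3

Derivation:
Step 1: thread A executes A1 (y = 2). Shared: x=3 y=2. PCs: A@1 B@0
Step 2: thread A executes A2 (y = x). Shared: x=3 y=3. PCs: A@2 B@0
Step 3: thread A executes A3 (y = y + 1). Shared: x=3 y=4. PCs: A@3 B@0
Step 4: thread A executes A4 (y = x - 2). Shared: x=3 y=1. PCs: A@4 B@0
Step 5: thread B executes B1 (y = 3). Shared: x=3 y=3. PCs: A@4 B@1
Step 6: thread B executes B2 (x = 3). Shared: x=3 y=3. PCs: A@4 B@2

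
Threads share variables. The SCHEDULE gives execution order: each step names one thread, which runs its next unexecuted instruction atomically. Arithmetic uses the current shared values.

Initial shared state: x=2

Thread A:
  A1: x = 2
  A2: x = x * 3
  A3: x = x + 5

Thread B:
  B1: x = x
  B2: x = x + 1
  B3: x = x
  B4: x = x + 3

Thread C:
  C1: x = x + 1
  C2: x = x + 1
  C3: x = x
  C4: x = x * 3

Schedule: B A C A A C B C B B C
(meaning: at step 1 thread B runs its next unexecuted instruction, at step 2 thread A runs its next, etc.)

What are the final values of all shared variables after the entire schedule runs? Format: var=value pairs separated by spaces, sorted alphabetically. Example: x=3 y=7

Answer: x=57

Derivation:
Step 1: thread B executes B1 (x = x). Shared: x=2. PCs: A@0 B@1 C@0
Step 2: thread A executes A1 (x = 2). Shared: x=2. PCs: A@1 B@1 C@0
Step 3: thread C executes C1 (x = x + 1). Shared: x=3. PCs: A@1 B@1 C@1
Step 4: thread A executes A2 (x = x * 3). Shared: x=9. PCs: A@2 B@1 C@1
Step 5: thread A executes A3 (x = x + 5). Shared: x=14. PCs: A@3 B@1 C@1
Step 6: thread C executes C2 (x = x + 1). Shared: x=15. PCs: A@3 B@1 C@2
Step 7: thread B executes B2 (x = x + 1). Shared: x=16. PCs: A@3 B@2 C@2
Step 8: thread C executes C3 (x = x). Shared: x=16. PCs: A@3 B@2 C@3
Step 9: thread B executes B3 (x = x). Shared: x=16. PCs: A@3 B@3 C@3
Step 10: thread B executes B4 (x = x + 3). Shared: x=19. PCs: A@3 B@4 C@3
Step 11: thread C executes C4 (x = x * 3). Shared: x=57. PCs: A@3 B@4 C@4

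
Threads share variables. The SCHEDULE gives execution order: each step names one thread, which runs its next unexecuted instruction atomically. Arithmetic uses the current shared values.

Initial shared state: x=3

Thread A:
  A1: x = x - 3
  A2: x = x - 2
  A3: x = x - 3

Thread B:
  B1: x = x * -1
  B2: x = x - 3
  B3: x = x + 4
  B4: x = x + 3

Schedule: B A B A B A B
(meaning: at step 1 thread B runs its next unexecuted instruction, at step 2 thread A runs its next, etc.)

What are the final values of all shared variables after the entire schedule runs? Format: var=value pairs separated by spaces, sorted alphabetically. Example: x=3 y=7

Answer: x=-7

Derivation:
Step 1: thread B executes B1 (x = x * -1). Shared: x=-3. PCs: A@0 B@1
Step 2: thread A executes A1 (x = x - 3). Shared: x=-6. PCs: A@1 B@1
Step 3: thread B executes B2 (x = x - 3). Shared: x=-9. PCs: A@1 B@2
Step 4: thread A executes A2 (x = x - 2). Shared: x=-11. PCs: A@2 B@2
Step 5: thread B executes B3 (x = x + 4). Shared: x=-7. PCs: A@2 B@3
Step 6: thread A executes A3 (x = x - 3). Shared: x=-10. PCs: A@3 B@3
Step 7: thread B executes B4 (x = x + 3). Shared: x=-7. PCs: A@3 B@4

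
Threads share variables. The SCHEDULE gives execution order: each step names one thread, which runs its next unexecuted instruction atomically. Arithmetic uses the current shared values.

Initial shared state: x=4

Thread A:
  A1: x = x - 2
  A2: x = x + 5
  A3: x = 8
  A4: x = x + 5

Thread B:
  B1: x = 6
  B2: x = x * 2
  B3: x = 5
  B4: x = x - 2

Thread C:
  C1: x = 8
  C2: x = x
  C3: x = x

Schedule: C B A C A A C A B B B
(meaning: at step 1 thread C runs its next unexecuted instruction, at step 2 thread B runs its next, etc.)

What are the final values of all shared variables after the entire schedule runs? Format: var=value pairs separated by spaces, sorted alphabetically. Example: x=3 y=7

Answer: x=3

Derivation:
Step 1: thread C executes C1 (x = 8). Shared: x=8. PCs: A@0 B@0 C@1
Step 2: thread B executes B1 (x = 6). Shared: x=6. PCs: A@0 B@1 C@1
Step 3: thread A executes A1 (x = x - 2). Shared: x=4. PCs: A@1 B@1 C@1
Step 4: thread C executes C2 (x = x). Shared: x=4. PCs: A@1 B@1 C@2
Step 5: thread A executes A2 (x = x + 5). Shared: x=9. PCs: A@2 B@1 C@2
Step 6: thread A executes A3 (x = 8). Shared: x=8. PCs: A@3 B@1 C@2
Step 7: thread C executes C3 (x = x). Shared: x=8. PCs: A@3 B@1 C@3
Step 8: thread A executes A4 (x = x + 5). Shared: x=13. PCs: A@4 B@1 C@3
Step 9: thread B executes B2 (x = x * 2). Shared: x=26. PCs: A@4 B@2 C@3
Step 10: thread B executes B3 (x = 5). Shared: x=5. PCs: A@4 B@3 C@3
Step 11: thread B executes B4 (x = x - 2). Shared: x=3. PCs: A@4 B@4 C@3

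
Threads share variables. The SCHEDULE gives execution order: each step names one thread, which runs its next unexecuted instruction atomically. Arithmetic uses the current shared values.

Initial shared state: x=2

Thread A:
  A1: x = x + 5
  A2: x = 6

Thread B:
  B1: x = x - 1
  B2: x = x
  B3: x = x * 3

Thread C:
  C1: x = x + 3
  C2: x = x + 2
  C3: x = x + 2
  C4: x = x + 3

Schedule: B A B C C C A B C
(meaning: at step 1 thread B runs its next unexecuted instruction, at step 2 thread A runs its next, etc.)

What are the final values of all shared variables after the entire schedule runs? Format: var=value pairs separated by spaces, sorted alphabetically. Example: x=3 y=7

Answer: x=21

Derivation:
Step 1: thread B executes B1 (x = x - 1). Shared: x=1. PCs: A@0 B@1 C@0
Step 2: thread A executes A1 (x = x + 5). Shared: x=6. PCs: A@1 B@1 C@0
Step 3: thread B executes B2 (x = x). Shared: x=6. PCs: A@1 B@2 C@0
Step 4: thread C executes C1 (x = x + 3). Shared: x=9. PCs: A@1 B@2 C@1
Step 5: thread C executes C2 (x = x + 2). Shared: x=11. PCs: A@1 B@2 C@2
Step 6: thread C executes C3 (x = x + 2). Shared: x=13. PCs: A@1 B@2 C@3
Step 7: thread A executes A2 (x = 6). Shared: x=6. PCs: A@2 B@2 C@3
Step 8: thread B executes B3 (x = x * 3). Shared: x=18. PCs: A@2 B@3 C@3
Step 9: thread C executes C4 (x = x + 3). Shared: x=21. PCs: A@2 B@3 C@4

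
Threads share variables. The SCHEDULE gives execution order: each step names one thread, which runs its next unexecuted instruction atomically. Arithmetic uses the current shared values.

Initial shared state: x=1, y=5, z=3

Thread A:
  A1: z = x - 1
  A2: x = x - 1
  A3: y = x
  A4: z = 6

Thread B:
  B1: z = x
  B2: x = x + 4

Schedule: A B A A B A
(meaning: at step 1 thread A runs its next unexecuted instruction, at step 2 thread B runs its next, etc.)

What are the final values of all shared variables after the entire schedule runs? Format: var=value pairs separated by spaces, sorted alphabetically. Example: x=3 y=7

Step 1: thread A executes A1 (z = x - 1). Shared: x=1 y=5 z=0. PCs: A@1 B@0
Step 2: thread B executes B1 (z = x). Shared: x=1 y=5 z=1. PCs: A@1 B@1
Step 3: thread A executes A2 (x = x - 1). Shared: x=0 y=5 z=1. PCs: A@2 B@1
Step 4: thread A executes A3 (y = x). Shared: x=0 y=0 z=1. PCs: A@3 B@1
Step 5: thread B executes B2 (x = x + 4). Shared: x=4 y=0 z=1. PCs: A@3 B@2
Step 6: thread A executes A4 (z = 6). Shared: x=4 y=0 z=6. PCs: A@4 B@2

Answer: x=4 y=0 z=6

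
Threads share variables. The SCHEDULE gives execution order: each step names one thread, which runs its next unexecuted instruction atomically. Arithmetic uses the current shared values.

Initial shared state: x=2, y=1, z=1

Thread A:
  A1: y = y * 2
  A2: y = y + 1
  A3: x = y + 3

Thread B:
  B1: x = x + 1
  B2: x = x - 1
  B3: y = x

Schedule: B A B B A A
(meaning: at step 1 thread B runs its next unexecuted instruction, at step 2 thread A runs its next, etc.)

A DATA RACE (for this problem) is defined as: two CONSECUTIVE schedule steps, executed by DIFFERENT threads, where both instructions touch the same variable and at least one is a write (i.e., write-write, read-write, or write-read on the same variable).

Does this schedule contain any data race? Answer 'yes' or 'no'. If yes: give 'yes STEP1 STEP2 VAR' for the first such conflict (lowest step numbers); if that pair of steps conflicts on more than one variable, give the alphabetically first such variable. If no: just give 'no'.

Steps 1,2: B(r=x,w=x) vs A(r=y,w=y). No conflict.
Steps 2,3: A(r=y,w=y) vs B(r=x,w=x). No conflict.
Steps 3,4: same thread (B). No race.
Steps 4,5: B(y = x) vs A(y = y + 1). RACE on y (W-W).
Steps 5,6: same thread (A). No race.
First conflict at steps 4,5.

Answer: yes 4 5 y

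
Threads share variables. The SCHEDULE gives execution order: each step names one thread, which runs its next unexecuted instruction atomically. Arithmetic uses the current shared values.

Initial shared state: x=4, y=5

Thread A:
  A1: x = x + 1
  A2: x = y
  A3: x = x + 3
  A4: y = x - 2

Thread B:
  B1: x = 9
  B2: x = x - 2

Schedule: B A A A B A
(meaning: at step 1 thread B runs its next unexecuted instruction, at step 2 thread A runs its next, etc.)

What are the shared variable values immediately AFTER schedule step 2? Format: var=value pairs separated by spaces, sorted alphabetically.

Answer: x=10 y=5

Derivation:
Step 1: thread B executes B1 (x = 9). Shared: x=9 y=5. PCs: A@0 B@1
Step 2: thread A executes A1 (x = x + 1). Shared: x=10 y=5. PCs: A@1 B@1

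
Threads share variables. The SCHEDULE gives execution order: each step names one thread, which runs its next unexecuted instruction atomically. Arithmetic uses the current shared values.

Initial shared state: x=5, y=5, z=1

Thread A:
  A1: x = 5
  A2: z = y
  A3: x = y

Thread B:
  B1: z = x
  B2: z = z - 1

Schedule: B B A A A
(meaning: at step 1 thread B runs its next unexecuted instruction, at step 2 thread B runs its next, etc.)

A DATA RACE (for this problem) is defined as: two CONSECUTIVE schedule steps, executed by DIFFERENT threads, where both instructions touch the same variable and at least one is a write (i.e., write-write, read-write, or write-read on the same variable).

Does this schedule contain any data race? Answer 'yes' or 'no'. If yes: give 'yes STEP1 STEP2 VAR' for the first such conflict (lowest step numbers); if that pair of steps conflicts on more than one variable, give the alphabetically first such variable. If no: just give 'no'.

Steps 1,2: same thread (B). No race.
Steps 2,3: B(r=z,w=z) vs A(r=-,w=x). No conflict.
Steps 3,4: same thread (A). No race.
Steps 4,5: same thread (A). No race.

Answer: no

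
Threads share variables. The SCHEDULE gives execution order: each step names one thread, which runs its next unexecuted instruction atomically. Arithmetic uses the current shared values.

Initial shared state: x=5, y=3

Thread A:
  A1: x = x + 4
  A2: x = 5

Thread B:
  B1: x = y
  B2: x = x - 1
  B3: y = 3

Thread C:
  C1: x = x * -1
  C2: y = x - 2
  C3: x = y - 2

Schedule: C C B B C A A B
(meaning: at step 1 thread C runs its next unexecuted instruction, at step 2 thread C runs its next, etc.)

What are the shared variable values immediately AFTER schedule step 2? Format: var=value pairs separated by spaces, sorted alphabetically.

Answer: x=-5 y=-7

Derivation:
Step 1: thread C executes C1 (x = x * -1). Shared: x=-5 y=3. PCs: A@0 B@0 C@1
Step 2: thread C executes C2 (y = x - 2). Shared: x=-5 y=-7. PCs: A@0 B@0 C@2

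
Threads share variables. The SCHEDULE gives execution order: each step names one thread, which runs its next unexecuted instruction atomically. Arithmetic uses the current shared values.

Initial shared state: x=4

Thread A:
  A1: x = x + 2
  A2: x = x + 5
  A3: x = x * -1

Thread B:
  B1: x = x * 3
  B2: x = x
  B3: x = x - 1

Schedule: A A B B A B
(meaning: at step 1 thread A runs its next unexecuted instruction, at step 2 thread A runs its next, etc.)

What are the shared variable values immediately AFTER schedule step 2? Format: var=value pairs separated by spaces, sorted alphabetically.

Answer: x=11

Derivation:
Step 1: thread A executes A1 (x = x + 2). Shared: x=6. PCs: A@1 B@0
Step 2: thread A executes A2 (x = x + 5). Shared: x=11. PCs: A@2 B@0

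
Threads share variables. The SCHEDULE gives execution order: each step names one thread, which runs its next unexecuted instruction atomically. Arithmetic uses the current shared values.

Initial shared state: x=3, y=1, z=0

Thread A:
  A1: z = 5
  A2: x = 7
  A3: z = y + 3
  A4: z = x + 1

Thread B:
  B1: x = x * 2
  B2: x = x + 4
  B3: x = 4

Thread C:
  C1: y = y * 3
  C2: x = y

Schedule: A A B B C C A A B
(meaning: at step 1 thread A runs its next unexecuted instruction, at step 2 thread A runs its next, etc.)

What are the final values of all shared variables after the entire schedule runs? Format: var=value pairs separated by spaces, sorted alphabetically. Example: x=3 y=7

Answer: x=4 y=3 z=4

Derivation:
Step 1: thread A executes A1 (z = 5). Shared: x=3 y=1 z=5. PCs: A@1 B@0 C@0
Step 2: thread A executes A2 (x = 7). Shared: x=7 y=1 z=5. PCs: A@2 B@0 C@0
Step 3: thread B executes B1 (x = x * 2). Shared: x=14 y=1 z=5. PCs: A@2 B@1 C@0
Step 4: thread B executes B2 (x = x + 4). Shared: x=18 y=1 z=5. PCs: A@2 B@2 C@0
Step 5: thread C executes C1 (y = y * 3). Shared: x=18 y=3 z=5. PCs: A@2 B@2 C@1
Step 6: thread C executes C2 (x = y). Shared: x=3 y=3 z=5. PCs: A@2 B@2 C@2
Step 7: thread A executes A3 (z = y + 3). Shared: x=3 y=3 z=6. PCs: A@3 B@2 C@2
Step 8: thread A executes A4 (z = x + 1). Shared: x=3 y=3 z=4. PCs: A@4 B@2 C@2
Step 9: thread B executes B3 (x = 4). Shared: x=4 y=3 z=4. PCs: A@4 B@3 C@2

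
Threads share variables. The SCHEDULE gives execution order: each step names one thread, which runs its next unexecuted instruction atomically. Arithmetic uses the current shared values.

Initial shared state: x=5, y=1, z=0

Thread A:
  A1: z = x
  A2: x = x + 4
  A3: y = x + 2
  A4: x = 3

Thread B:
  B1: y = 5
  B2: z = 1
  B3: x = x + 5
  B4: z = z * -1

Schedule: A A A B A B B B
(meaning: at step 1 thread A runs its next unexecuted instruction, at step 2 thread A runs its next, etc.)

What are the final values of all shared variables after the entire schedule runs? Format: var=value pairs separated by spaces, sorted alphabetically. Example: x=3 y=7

Step 1: thread A executes A1 (z = x). Shared: x=5 y=1 z=5. PCs: A@1 B@0
Step 2: thread A executes A2 (x = x + 4). Shared: x=9 y=1 z=5. PCs: A@2 B@0
Step 3: thread A executes A3 (y = x + 2). Shared: x=9 y=11 z=5. PCs: A@3 B@0
Step 4: thread B executes B1 (y = 5). Shared: x=9 y=5 z=5. PCs: A@3 B@1
Step 5: thread A executes A4 (x = 3). Shared: x=3 y=5 z=5. PCs: A@4 B@1
Step 6: thread B executes B2 (z = 1). Shared: x=3 y=5 z=1. PCs: A@4 B@2
Step 7: thread B executes B3 (x = x + 5). Shared: x=8 y=5 z=1. PCs: A@4 B@3
Step 8: thread B executes B4 (z = z * -1). Shared: x=8 y=5 z=-1. PCs: A@4 B@4

Answer: x=8 y=5 z=-1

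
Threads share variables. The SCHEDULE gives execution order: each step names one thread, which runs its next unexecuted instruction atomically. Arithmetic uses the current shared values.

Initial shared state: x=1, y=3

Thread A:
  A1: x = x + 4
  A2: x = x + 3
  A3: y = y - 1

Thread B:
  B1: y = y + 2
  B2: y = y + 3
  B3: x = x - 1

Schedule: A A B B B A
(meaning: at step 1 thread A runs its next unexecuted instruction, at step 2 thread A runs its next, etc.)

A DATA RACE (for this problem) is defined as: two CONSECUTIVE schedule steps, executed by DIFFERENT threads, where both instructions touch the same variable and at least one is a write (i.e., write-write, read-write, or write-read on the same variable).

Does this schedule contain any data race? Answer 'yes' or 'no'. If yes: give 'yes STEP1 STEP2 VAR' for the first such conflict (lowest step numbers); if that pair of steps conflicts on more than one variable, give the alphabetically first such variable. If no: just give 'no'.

Answer: no

Derivation:
Steps 1,2: same thread (A). No race.
Steps 2,3: A(r=x,w=x) vs B(r=y,w=y). No conflict.
Steps 3,4: same thread (B). No race.
Steps 4,5: same thread (B). No race.
Steps 5,6: B(r=x,w=x) vs A(r=y,w=y). No conflict.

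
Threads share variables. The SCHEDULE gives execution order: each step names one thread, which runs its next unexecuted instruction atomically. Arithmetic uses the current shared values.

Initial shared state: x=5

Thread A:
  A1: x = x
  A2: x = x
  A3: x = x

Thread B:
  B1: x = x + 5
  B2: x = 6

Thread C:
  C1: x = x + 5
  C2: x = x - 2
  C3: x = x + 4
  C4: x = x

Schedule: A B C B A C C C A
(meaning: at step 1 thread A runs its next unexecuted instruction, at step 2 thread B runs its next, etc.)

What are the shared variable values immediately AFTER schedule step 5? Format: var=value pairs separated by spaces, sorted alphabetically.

Step 1: thread A executes A1 (x = x). Shared: x=5. PCs: A@1 B@0 C@0
Step 2: thread B executes B1 (x = x + 5). Shared: x=10. PCs: A@1 B@1 C@0
Step 3: thread C executes C1 (x = x + 5). Shared: x=15. PCs: A@1 B@1 C@1
Step 4: thread B executes B2 (x = 6). Shared: x=6. PCs: A@1 B@2 C@1
Step 5: thread A executes A2 (x = x). Shared: x=6. PCs: A@2 B@2 C@1

Answer: x=6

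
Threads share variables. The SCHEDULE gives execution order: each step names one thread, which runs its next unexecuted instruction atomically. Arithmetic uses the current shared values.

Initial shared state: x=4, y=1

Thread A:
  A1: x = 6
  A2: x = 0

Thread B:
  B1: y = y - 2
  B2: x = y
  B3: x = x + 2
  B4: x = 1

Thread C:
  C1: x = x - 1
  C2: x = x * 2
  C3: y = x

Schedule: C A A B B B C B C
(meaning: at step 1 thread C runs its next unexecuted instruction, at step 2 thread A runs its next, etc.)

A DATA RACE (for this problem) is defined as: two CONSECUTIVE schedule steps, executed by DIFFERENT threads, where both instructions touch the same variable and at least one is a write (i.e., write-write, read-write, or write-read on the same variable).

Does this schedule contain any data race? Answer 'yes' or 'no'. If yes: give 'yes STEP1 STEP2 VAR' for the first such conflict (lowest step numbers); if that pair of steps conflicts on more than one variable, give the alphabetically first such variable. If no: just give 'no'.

Answer: yes 1 2 x

Derivation:
Steps 1,2: C(x = x - 1) vs A(x = 6). RACE on x (W-W).
Steps 2,3: same thread (A). No race.
Steps 3,4: A(r=-,w=x) vs B(r=y,w=y). No conflict.
Steps 4,5: same thread (B). No race.
Steps 5,6: same thread (B). No race.
Steps 6,7: B(x = x + 2) vs C(x = x * 2). RACE on x (W-W).
Steps 7,8: C(x = x * 2) vs B(x = 1). RACE on x (W-W).
Steps 8,9: B(x = 1) vs C(y = x). RACE on x (W-R).
First conflict at steps 1,2.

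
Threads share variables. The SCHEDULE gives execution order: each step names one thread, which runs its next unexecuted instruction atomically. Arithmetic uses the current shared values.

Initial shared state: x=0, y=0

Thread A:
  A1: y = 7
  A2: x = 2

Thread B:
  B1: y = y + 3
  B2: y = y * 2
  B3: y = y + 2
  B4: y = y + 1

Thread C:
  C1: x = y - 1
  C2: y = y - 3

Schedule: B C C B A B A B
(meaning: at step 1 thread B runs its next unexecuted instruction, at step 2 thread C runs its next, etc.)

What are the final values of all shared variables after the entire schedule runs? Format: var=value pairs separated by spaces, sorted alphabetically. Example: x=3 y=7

Answer: x=2 y=10

Derivation:
Step 1: thread B executes B1 (y = y + 3). Shared: x=0 y=3. PCs: A@0 B@1 C@0
Step 2: thread C executes C1 (x = y - 1). Shared: x=2 y=3. PCs: A@0 B@1 C@1
Step 3: thread C executes C2 (y = y - 3). Shared: x=2 y=0. PCs: A@0 B@1 C@2
Step 4: thread B executes B2 (y = y * 2). Shared: x=2 y=0. PCs: A@0 B@2 C@2
Step 5: thread A executes A1 (y = 7). Shared: x=2 y=7. PCs: A@1 B@2 C@2
Step 6: thread B executes B3 (y = y + 2). Shared: x=2 y=9. PCs: A@1 B@3 C@2
Step 7: thread A executes A2 (x = 2). Shared: x=2 y=9. PCs: A@2 B@3 C@2
Step 8: thread B executes B4 (y = y + 1). Shared: x=2 y=10. PCs: A@2 B@4 C@2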